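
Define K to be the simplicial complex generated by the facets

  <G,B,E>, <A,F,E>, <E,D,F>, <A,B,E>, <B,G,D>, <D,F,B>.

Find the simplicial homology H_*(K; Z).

We work with the vertex ordering A < B < D < E < F < G. The simplices of K, each written with vertices in increasing order, are:

  0-simplices (6): A, B, D, E, F, G
  1-simplices (12): AB, AE, AF, BD, BE, BF, BG, DE, DF, DG, EF, EG
  2-simplices (6): ABE, AEF, BDF, BDG, BEG, DEF

giving chain groups C_0 ≅ Z^6, C_1 ≅ Z^12, C_2 ≅ Z^6.

∂_1: C_1 → C_0 is given by ∂[p,q] = [q] − [p].
The resulting 6×12 matrix has rank 5, and its Smith normal form has invariant factors (1,1,1,1,1).

The boundary map ∂_2: C_2 → C_1 sends each 2-simplex [p,q,r] to [q,r] − [p,r] + [p,q]. For instance
  ∂BDG = DG − BG + BD,
  ∂ABE = BE − AE + AB.
The resulting 12×6 matrix has rank 6, and its Smith normal form has invariant factors (1,1,1,1,1,1).

Computing H_k = (kernel of ∂_k) / (image of ∂_{k+1}):

  H_0: rank C_0 − rank ∂_1 = 6 − 5 = 1, and the invariant factors of ∂_1 are all 1, so H_0 = Z.
  H_1: rank ker ∂_1 − rank ∂_2 = (12 − 5) − 6 = 1, and the invariant factors of ∂_2 are all 1, so H_1 = Z.
  H_2: rank ker ∂_2 − rank ∂_3 = (6 − 6) − 0 = 0, and there is no ∂_3, so H_2 = 0.

As a check, the Euler characteristic is 6 − 12 + 6 = 0, which agrees with 1 − 1 + 0 = 0.
(K is a triangulation of the cylinder S^1 x I.)

H_0 = Z,  H_1 = Z,  H_2 = 0.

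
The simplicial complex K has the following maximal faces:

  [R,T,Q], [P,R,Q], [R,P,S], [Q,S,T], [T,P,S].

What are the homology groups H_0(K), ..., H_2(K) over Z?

H_0 = Z,  H_1 = Z,  H_2 = 0.

Order the vertices as P < Q < R < S < T. Listing each simplex with vertices in this order, K has dimension 2 with simplices:

  0-simplices (5): P, Q, R, S, T
  1-simplices (10): PQ, PR, PS, PT, QR, QS, QT, RS, RT, ST
  2-simplices (5): PQR, PRS, PST, QRT, QST

so the chain groups are C_0 ≅ Z^5, C_1 ≅ Z^10, C_2 ≅ Z^5.

The boundary map ∂_1: C_1 → C_0 sends each edge [p,q] (with p < q) to q − p. For instance
  ∂QS = S − Q.
This gives a 5×10 integer matrix of rank 4; reducing to Smith normal form yields diagonal entries (1,1,1,1).

The boundary map ∂_2: C_2 → C_1 sends each 2-simplex [p,q,r] to [q,r] − [p,r] + [p,q]. For instance
  ∂PST = ST − PT + PS,
  ∂QST = ST − QT + QS.
This gives a 10×5 integer matrix of rank 5; reducing to Smith normal form yields diagonal entries (1,1,1,1,1).

Reading off H_k = ker ∂_k / im ∂_{k+1}:

  H_0: rank C_0 − rank ∂_1 = 5 − 4 = 1, and the invariant factors of ∂_1 are all 1, so H_0 = Z.
  H_1: rank ker ∂_1 − rank ∂_2 = (10 − 4) − 5 = 1, and the invariant factors of ∂_2 are all 1, so H_1 = Z.
  H_2: rank ker ∂_2 − rank ∂_3 = (5 − 5) − 0 = 0, and there is no ∂_3, so H_2 = 0.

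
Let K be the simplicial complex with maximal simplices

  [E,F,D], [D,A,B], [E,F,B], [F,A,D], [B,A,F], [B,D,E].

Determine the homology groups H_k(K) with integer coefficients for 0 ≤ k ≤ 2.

Take the total order A < B < D < E < F on the vertex set. Then K (dimension 2) consists of the simplices:

  0-simplices (5): A, B, D, E, F
  1-simplices (9): AB, AD, AF, BD, BE, BF, DE, DF, EF
  2-simplices (6): ABD, ABF, ADF, BDE, BEF, DEF

giving chain groups C_0 ≅ Z^5, C_1 ≅ Z^9, C_2 ≅ Z^6.

The boundary map ∂_1: C_1 → C_0 is given by ∂[p,q] = [q] − [p].
The 5×9 boundary matrix has rank 4 and Smith normal form diag(1,1,1,1).

Boundary ∂_2: C_2 → C_1 sends each 2-simplex [p,q,r] to [q,r] − [p,r] + [p,q]. For instance
  ∂BEF = EF − BF + BE,
  ∂BDE = DE − BE + BD.
The resulting 9×6 matrix has rank 5, and its Smith normal form has invariant factors (1,1,1,1,1).

From H_k ≅ ker(∂_k) / im(∂_{k+1}) we obtain:

  H_0: rank C_0 − rank ∂_1 = 5 − 4 = 1, and the invariant factors of ∂_1 are all 1, so H_0 = Z.
  H_1: rank ker ∂_1 − rank ∂_2 = (9 − 4) − 5 = 0, and the invariant factors of ∂_2 are all 1, so H_1 = 0.
  H_2: rank ker ∂_2 − rank ∂_3 = (6 − 5) − 0 = 1, and there is no ∂_3, so H_2 = Z.

H_0 = Z,  H_1 = 0,  H_2 = Z.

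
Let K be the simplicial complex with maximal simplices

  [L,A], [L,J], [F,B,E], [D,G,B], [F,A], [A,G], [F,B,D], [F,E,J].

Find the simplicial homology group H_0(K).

H_0 ≅ Z.

Fix the vertex order A < B < D < E < F < G < J < L and write every simplex with vertices in increasing order. Then dim K = 2 and the simplices of K are:

  0-simplices (8): A, B, D, E, F, G, J, L
  1-simplices (13): AF, AG, AL, BD, BE, BF, BG, DF, DG, EF, EJ, FJ, JL
  2-simplices (4): BDF, BDG, BEF, EFJ

so the chain groups are C_0 ≅ Z^8, C_1 ≅ Z^13, C_2 ≅ Z^4.

Boundary ∂_1: C_1 → C_0 maps an edge to its endpoints' difference, ∂[p,q] = q − p.
The 8×13 boundary matrix has rank 7 and Smith normal form diag(1,1,1,1,1,1,1).

The boundary map ∂_2: C_2 → C_1 acts by ∂[p,q,r] = [q,r] − [p,r] + [p,q]. For instance
  ∂BDF = DF − BF + BD,
  ∂BDG = DG − BG + BD.
The resulting 13×4 matrix has rank 4, and its Smith normal form has invariant factors (1,1,1,1).

Reading off H_k = ker ∂_k / im ∂_{k+1}:

  H_0: rank C_0 − rank ∂_1 = 8 − 7 = 1, and the invariant factors of ∂_1 are all 1, so H_0 = Z.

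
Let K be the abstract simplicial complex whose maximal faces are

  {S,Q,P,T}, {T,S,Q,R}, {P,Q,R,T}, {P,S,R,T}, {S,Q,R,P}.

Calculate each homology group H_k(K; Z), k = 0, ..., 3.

H_0 ≅ Z,  H_1 = 0,  H_2 = 0,  H_3 ≅ Z.

Fix the vertex order P < Q < R < S < T and write every simplex with vertices in increasing order. Then dim K = 3 and the simplices of K are:

  0-simplices (5): P, Q, R, S, T
  1-simplices (10): PQ, PR, PS, PT, QR, QS, QT, RS, RT, ST
  2-simplices (10): PQR, PQS, PQT, PRS, PRT, PST, QRS, QRT, QST, RST
  3-simplices (5): PQRS, PQRT, PQST, PRST, QRST

giving chain groups C_0 ≅ Z^5, C_1 ≅ Z^10, C_2 ≅ Z^10, C_3 ≅ Z^5.

Boundary ∂_1: C_1 → C_0 sends each edge [p,q] (with p < q) to q − p. For instance
  ∂RS = S − R.
As a 5×10 matrix over Z this has rank 4, with invariant factors (1,1,1,1).

The boundary map ∂_2: C_2 → C_1 sends each 2-simplex [p,q,r] to [q,r] − [p,r] + [p,q]. For instance
  ∂RST = ST − RT + RS,
  ∂QRT = RT − QT + QR.
As a 10×10 matrix over Z this has rank 6, with invariant factors (1,1,1,1,1,1).

∂_3: C_3 → C_2 sends each 3-simplex σ to the alternating sum Σ_i (−1)^i (σ with its i-th vertex removed). For instance
  ∂PRST = RST − PST + PRT − PRS,
  ∂PQRT = QRT − PRT + PQT − PQR.
As a 10×5 matrix over Z this has rank 4, with invariant factors (1,1,1,1).

Computing H_k = (kernel of ∂_k) / (image of ∂_{k+1}):

  H_0: rank C_0 − rank ∂_1 = 5 − 4 = 1, and the invariant factors of ∂_1 are all 1, so H_0 = Z.
  H_1: rank ker ∂_1 − rank ∂_2 = (10 − 4) − 6 = 0, and the invariant factors of ∂_2 are all 1, so H_1 = 0.
  H_2: rank ker ∂_2 − rank ∂_3 = (10 − 6) − 4 = 0, and the invariant factors of ∂_3 are all 1, so H_2 = 0.
  H_3: rank ker ∂_3 − rank ∂_4 = (5 − 4) − 0 = 1, and there is no ∂_4, so H_3 = Z.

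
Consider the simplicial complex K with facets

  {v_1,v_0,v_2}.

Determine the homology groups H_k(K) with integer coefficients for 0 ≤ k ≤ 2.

K has 3 vertices, 3 edges, 1 triangle.
rank ∂_0 = 0, rank ∂_1 = 2 ⇒ b_0 = 3 − 0 − 2 = 1; all invariant factors of ∂_1 are 1 so no torsion. So H_0 ≅ Z.
rank ∂_1 = 2, rank ∂_2 = 1 ⇒ b_1 = 3 − 2 − 1 = 0; all invariant factors of ∂_2 are 1 so no torsion. So H_1 ≅ 0.
rank ∂_2 = 1, rank ∂_3 = 0 ⇒ b_2 = 1 − 1 − 0 = 0. So H_2 ≅ 0.

H_0 = Z,  H_1 = 0,  H_2 = 0.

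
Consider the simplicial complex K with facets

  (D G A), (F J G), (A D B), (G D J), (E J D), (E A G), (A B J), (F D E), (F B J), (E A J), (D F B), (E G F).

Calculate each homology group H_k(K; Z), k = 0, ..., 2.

H_0 = Z,  H_1 = Z/2,  H_2 = 0.

Fix the vertex order A < B < D < E < F < G < J and write every simplex with vertices in increasing order. Then dim K = 2 and the simplices of K are:

  0-simplices (7): A, B, D, E, F, G, J
  1-simplices (18): AB, AD, AE, AG, AJ, BD, BF, BJ, DE, DF, DG, DJ, EF, EG, EJ, FG, FJ, GJ
  2-simplices (12): ABD, ABJ, ADG, AEG, AEJ, BDF, BFJ, DEF, DEJ, DGJ, EFG, FGJ

Hence C_0 ≅ Z^7, C_1 ≅ Z^18, C_2 ≅ Z^12.

Boundary ∂_1: C_1 → C_0 sends each edge [p,q] (with p < q) to q − p. For instance
  ∂AE = E − A.
The 7×18 boundary matrix has rank 6 and Smith normal form diag(1,1,1,1,1,1).

Boundary ∂_2: C_2 → C_1 maps a triangle to the signed sum of its edges. For instance
  ∂ADG = DG − AG + AD,
  ∂DEF = EF − DF + DE.
The 18×12 boundary matrix has rank 12 and Smith normal form diag(1,1,1,1,1,1,1,1,1,1,1,2).

Now H_k = ker ∂_k / im ∂_{k+1}, so:

  H_0: rank C_0 − rank ∂_1 = 7 − 6 = 1, and the invariant factors of ∂_1 are all 1, so H_0 = Z.
  H_1: rank ker ∂_1 − rank ∂_2 = (18 − 6) − 12 = 0, and ∂_2 has invariant factor 2 > 1, so H_1 = Z/2.
  H_2: rank ker ∂_2 − rank ∂_3 = (12 − 12) − 0 = 0, and there is no ∂_3, so H_2 = 0.

As a check, the Euler characteristic is 7 − 18 + 12 = 1, which agrees with 1 − 0 + 0 = 1.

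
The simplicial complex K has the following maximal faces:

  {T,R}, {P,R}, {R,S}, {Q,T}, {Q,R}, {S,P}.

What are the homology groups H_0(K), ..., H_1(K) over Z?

Take the total order P < Q < R < S < T on the vertex set. Then K (dimension 1) consists of the simplices:

  0-simplices (5): P, Q, R, S, T
  1-simplices (6): PR, PS, QR, QT, RS, RT

so the chain groups are C_0 ≅ Z^5, C_1 ≅ Z^6.

The boundary map ∂_1: C_1 → C_0 is given by ∂[p,q] = [q] − [p].
The 5×6 boundary matrix has rank 4 and Smith normal form diag(1,1,1,1).

From H_k ≅ ker(∂_k) / im(∂_{k+1}) we obtain:

  H_0: rank C_0 − rank ∂_1 = 5 − 4 = 1, and the invariant factors of ∂_1 are all 1, so H_0 = Z.
  H_1: rank ker ∂_1 − rank ∂_2 = (6 − 4) − 0 = 2, and there is no ∂_2, so H_1 = Z^2.

(K is a triangulation of a wedge of 2 circles.)

H_0 ≅ Z,  H_1 ≅ Z^2.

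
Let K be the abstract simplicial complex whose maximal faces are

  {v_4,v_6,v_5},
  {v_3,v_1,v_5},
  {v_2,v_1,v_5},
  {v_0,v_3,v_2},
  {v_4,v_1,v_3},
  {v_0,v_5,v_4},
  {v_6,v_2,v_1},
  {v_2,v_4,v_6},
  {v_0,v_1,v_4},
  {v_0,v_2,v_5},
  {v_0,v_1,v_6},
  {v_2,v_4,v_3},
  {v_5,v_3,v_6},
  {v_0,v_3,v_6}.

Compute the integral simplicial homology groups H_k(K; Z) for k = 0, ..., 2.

H_0 = Z,  H_1 = Z^2,  H_2 = Z.

Order the vertices as v_0 < v_1 < v_2 < v_3 < v_4 < v_5 < v_6. Listing each simplex with vertices in this order, K has dimension 2 with simplices:

  0-simplices (7): [v_0], [v_1], [v_2], [v_3], [v_4], [v_5], [v_6]
  1-simplices (21): (21 of them)
  2-simplices (14): (14 of them)

so the chain groups are C_0 ≅ Z^7, C_1 ≅ Z^21, C_2 ≅ Z^14.

Boundary ∂_1: C_1 → C_0 maps an edge to its endpoints' difference, ∂[p,q] = q − p. For instance
  ∂[v_3,v_5] = [v_5] − [v_3].
This gives a 7×21 integer matrix of rank 6; reducing to Smith normal form yields diagonal entries (1,1,1,1,1,1).

∂_2: C_2 → C_1 sends each 2-simplex [p,q,r] to [q,r] − [p,r] + [p,q]. For instance
  ∂[v_3,v_5,v_6] = [v_5,v_6] − [v_3,v_6] + [v_3,v_5],
  ∂[v_1,v_3,v_4] = [v_3,v_4] − [v_1,v_4] + [v_1,v_3].
The resulting 21×14 matrix has rank 13, and its Smith normal form has invariant factors (1,1,1,1,1,1,1,1,1,1,1,1,1).

Computing H_k = (kernel of ∂_k) / (image of ∂_{k+1}):

  H_0: rank C_0 − rank ∂_1 = 7 − 6 = 1, and the invariant factors of ∂_1 are all 1, so H_0 = Z.
  H_1: rank ker ∂_1 − rank ∂_2 = (21 − 6) − 13 = 2, and the invariant factors of ∂_2 are all 1, so H_1 = Z^2.
  H_2: rank ker ∂_2 − rank ∂_3 = (14 − 13) − 0 = 1, and there is no ∂_3, so H_2 = Z.

As a check, the Euler characteristic is 7 − 21 + 14 = 0, which agrees with 1 − 2 + 1 = 0.
(K is a triangulation of the torus T^2.)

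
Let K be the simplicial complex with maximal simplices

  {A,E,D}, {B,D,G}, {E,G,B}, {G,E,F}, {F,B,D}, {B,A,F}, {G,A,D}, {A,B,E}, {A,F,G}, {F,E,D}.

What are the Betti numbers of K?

K has 6 vertices, 15 edges, 10 triangles.
rank ∂_0 = 0, rank ∂_1 = 5 ⇒ b_0 = 6 − 0 − 5 = 1; all invariant factors of ∂_1 are 1 so no torsion. So H_0 = Z.
rank ∂_1 = 5, rank ∂_2 = 10 ⇒ b_1 = 15 − 5 − 10 = 0; ∂_2 has invariant factor(s) [2] giving torsion. So H_1 = Z/2.
rank ∂_2 = 10, rank ∂_3 = 0 ⇒ b_2 = 10 − 10 − 0 = 0. So H_2 = 0.

b_0 = 1, b_1 = 0, b_2 = 0.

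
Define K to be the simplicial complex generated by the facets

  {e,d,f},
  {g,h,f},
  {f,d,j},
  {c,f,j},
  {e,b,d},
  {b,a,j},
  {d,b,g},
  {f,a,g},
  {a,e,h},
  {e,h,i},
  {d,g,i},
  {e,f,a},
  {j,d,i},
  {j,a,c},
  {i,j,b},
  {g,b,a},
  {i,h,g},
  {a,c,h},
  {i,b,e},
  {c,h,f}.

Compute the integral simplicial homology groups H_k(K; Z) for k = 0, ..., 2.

H_0 = Z,  H_1 = Z × Z/2,  H_2 = 0.

We work with the vertex ordering a < b < c < d < e < f < g < h < i < j. The simplices of K, each written with vertices in increasing order, are:

  0-simplices (10): a, b, c, d, e, f, g, h, i, j
  1-simplices (30): ab, ac, ae, af, ag, ah, aj, bd, be, bg, bi, bj, cf, ch, cj, de, df, dg, di, dj, ef, eh, ei, fg, fh, fj, gh, gi, hi, ij
  2-simplices (20): abg, abj, ach, acj, aef, aeh, afg, bde, bdg, bei, bij, cfh, cfj, def, dfj, dgi, dij, ehi, fgh, ghi

Hence C_0 ≅ Z^10, C_1 ≅ Z^30, C_2 ≅ Z^20.

The boundary map ∂_1: C_1 → C_0 is given by ∂[p,q] = [q] − [p].
As a 10×30 matrix over Z this has rank 9, with invariant factors (1,1,1,1,1,1,1,1,1).

Boundary ∂_2: C_2 → C_1 maps a triangle to the signed sum of its edges. For instance
  ∂aeh = eh − ah + ae,
  ∂abj = bj − aj + ab.
As a 30×20 matrix over Z this has rank 20, with invariant factors (1,1,1,1,1,1,1,1,1,1,1,1,1,1,1,1,1,1,1,2).

Now H_k = ker ∂_k / im ∂_{k+1}, so:

  H_0: rank C_0 − rank ∂_1 = 10 − 9 = 1, and the invariant factors of ∂_1 are all 1, so H_0 = Z.
  H_1: rank ker ∂_1 − rank ∂_2 = (30 − 9) − 20 = 1, and ∂_2 has invariant factor 2 > 1, so H_1 = Z × Z/2.
  H_2: rank ker ∂_2 − rank ∂_3 = (20 − 20) − 0 = 0, and there is no ∂_3, so H_2 = 0.

As a check, the Euler characteristic is 10 − 30 + 20 = 0, which agrees with 1 − 1 + 0 = 0.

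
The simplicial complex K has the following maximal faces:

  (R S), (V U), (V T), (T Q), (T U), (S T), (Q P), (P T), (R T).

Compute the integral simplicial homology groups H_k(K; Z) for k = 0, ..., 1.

Order the vertices as P < Q < R < S < T < U < V. Listing each simplex with vertices in this order, K has dimension 1 with simplices:

  0-simplices (7): P, Q, R, S, T, U, V
  1-simplices (9): PQ, PT, QT, RS, RT, ST, TU, TV, UV

giving chain groups C_0 ≅ Z^7, C_1 ≅ Z^9.

∂_1: C_1 → C_0 maps an edge to its endpoints' difference, ∂[p,q] = q − p.
This gives a 7×9 integer matrix of rank 6; reducing to Smith normal form yields diagonal entries (1,1,1,1,1,1).

Now H_k = ker ∂_k / im ∂_{k+1}, so:

  H_0: rank C_0 − rank ∂_1 = 7 − 6 = 1, and the invariant factors of ∂_1 are all 1, so H_0 ≅ Z.
  H_1: rank ker ∂_1 − rank ∂_2 = (9 − 6) − 0 = 3, and there is no ∂_2, so H_1 ≅ Z^3.

As a check, the Euler characteristic is 7 − 9 = -2, which agrees with 1 − 3 = -2.

H_0 ≅ Z,  H_1 ≅ Z^3.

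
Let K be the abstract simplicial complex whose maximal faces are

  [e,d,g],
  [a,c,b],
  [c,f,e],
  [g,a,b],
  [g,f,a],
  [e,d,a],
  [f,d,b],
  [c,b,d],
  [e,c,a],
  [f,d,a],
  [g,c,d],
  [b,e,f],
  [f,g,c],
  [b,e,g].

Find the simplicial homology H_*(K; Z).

H_0 = Z,  H_1 = Z^2,  H_2 = Z.

We work with the vertex ordering a < b < c < d < e < f < g. The simplices of K, each written with vertices in increasing order, are:

  0-simplices (7): a, b, c, d, e, f, g
  1-simplices (21): ab, ac, ad, ae, af, ag, bc, bd, be, bf, bg, cd, ce, cf, cg, de, df, dg, ef, eg, fg
  2-simplices (14): abc, abg, ace, ade, adf, afg, bcd, bdf, bef, beg, cdg, cef, cfg, deg

giving chain groups C_0 ≅ Z^7, C_1 ≅ Z^21, C_2 ≅ Z^14.

∂_1: C_1 → C_0 maps an edge to its endpoints' difference, ∂[p,q] = q − p. For instance
  ∂bg = g − b.
The 7×21 boundary matrix has rank 6 and Smith normal form diag(1,1,1,1,1,1).

Boundary ∂_2: C_2 → C_1 sends each 2-simplex [p,q,r] to [q,r] − [p,r] + [p,q]. For instance
  ∂deg = eg − dg + de,
  ∂beg = eg − bg + be.
The 21×14 boundary matrix has rank 13 and Smith normal form diag(1,1,1,1,1,1,1,1,1,1,1,1,1).

Computing H_k = (kernel of ∂_k) / (image of ∂_{k+1}):

  H_0: rank C_0 − rank ∂_1 = 7 − 6 = 1, and the invariant factors of ∂_1 are all 1, so H_0 = Z.
  H_1: rank ker ∂_1 − rank ∂_2 = (21 − 6) − 13 = 2, and the invariant factors of ∂_2 are all 1, so H_1 = Z^2.
  H_2: rank ker ∂_2 − rank ∂_3 = (14 − 13) − 0 = 1, and there is no ∂_3, so H_2 = Z.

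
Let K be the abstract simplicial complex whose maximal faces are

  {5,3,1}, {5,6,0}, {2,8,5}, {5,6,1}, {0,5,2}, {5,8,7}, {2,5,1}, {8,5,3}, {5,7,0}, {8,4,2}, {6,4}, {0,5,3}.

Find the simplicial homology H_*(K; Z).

Order the vertices as 0 < 1 < 2 < 3 < 4 < 5 < 6 < 7 < 8. Listing each simplex with vertices in this order, K has dimension 2 with simplices:

  0-simplices (9): [0], [1], [2], [3], [4], [5], [6], [7], [8]
  1-simplices (20): [0,2], [0,3], [0,5], [0,6], [0,7], [1,2], [1,3], [1,5], [1,6], [2,4], [2,5], [2,8], [3,5], [3,8], [4,6], [4,8], [5,6], [5,7], [5,8], [7,8]
  2-simplices (11): [0,2,5], [0,3,5], [0,5,6], [0,5,7], [1,2,5], [1,3,5], [1,5,6], [2,4,8], [2,5,8], [3,5,8], [5,7,8]

Hence C_0 ≅ Z^9, C_1 ≅ Z^20, C_2 ≅ Z^11.

∂_1: C_1 → C_0 maps an edge to its endpoints' difference, ∂[p,q] = q − p.
The resulting 9×20 matrix has rank 8, and its Smith normal form has invariant factors (1,1,1,1,1,1,1,1).

Boundary ∂_2: C_2 → C_1 maps a triangle to the signed sum of its edges. For instance
  ∂[0,3,5] = [3,5] − [0,5] + [0,3],
  ∂[2,5,8] = [5,8] − [2,8] + [2,5].
The resulting 20×11 matrix has rank 11, and its Smith normal form has invariant factors (1,1,1,1,1,1,1,1,1,1,1).

Now H_k = ker ∂_k / im ∂_{k+1}, so:

  H_0: rank C_0 − rank ∂_1 = 9 − 8 = 1, and the invariant factors of ∂_1 are all 1, so H_0 ≅ Z.
  H_1: rank ker ∂_1 − rank ∂_2 = (20 − 8) − 11 = 1, and the invariant factors of ∂_2 are all 1, so H_1 ≅ Z.
  H_2: rank ker ∂_2 − rank ∂_3 = (11 − 11) − 0 = 0, and there is no ∂_3, so H_2 ≅ 0.

H_0 = Z,  H_1 = Z,  H_2 = 0.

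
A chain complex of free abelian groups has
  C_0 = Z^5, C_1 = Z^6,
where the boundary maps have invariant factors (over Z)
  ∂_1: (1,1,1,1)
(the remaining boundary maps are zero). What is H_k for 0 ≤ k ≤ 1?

H_0: b_0 = 5 − 0 − 4 = 1; torsion from ∂_1 factors > 1: none. So H_0 = Z.
H_1: b_1 = 6 − 4 − 0 = 2; torsion from ∂_2 factors > 1: none. So H_1 = Z^2.

H_0 = Z,  H_1 = Z^2.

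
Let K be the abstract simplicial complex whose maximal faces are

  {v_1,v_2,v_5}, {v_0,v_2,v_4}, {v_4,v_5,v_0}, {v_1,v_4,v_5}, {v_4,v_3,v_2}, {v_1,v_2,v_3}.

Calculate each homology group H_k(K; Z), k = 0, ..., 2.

Order the vertices as v_0 < v_1 < v_2 < v_3 < v_4 < v_5. Listing each simplex with vertices in this order, K has dimension 2 with simplices:

  0-simplices (6): [v_0], [v_1], [v_2], [v_3], [v_4], [v_5]
  1-simplices (12): [v_0,v_2], [v_0,v_4], [v_0,v_5], [v_1,v_2], [v_1,v_3], [v_1,v_4], [v_1,v_5], [v_2,v_3], [v_2,v_4], [v_2,v_5], [v_3,v_4], [v_4,v_5]
  2-simplices (6): [v_0,v_2,v_4], [v_0,v_4,v_5], [v_1,v_2,v_3], [v_1,v_2,v_5], [v_1,v_4,v_5], [v_2,v_3,v_4]

so the chain groups are C_0 ≅ Z^6, C_1 ≅ Z^12, C_2 ≅ Z^6.

The boundary map ∂_1: C_1 → C_0 is given by ∂[p,q] = [q] − [p]. For instance
  ∂[v_0,v_4] = [v_4] − [v_0].
The resulting 6×12 matrix has rank 5, and its Smith normal form has invariant factors (1,1,1,1,1).

∂_2: C_2 → C_1 sends each 2-simplex [p,q,r] to [q,r] − [p,r] + [p,q]. For instance
  ∂[v_0,v_4,v_5] = [v_4,v_5] − [v_0,v_5] + [v_0,v_4],
  ∂[v_1,v_2,v_5] = [v_2,v_5] − [v_1,v_5] + [v_1,v_2].
This gives a 12×6 integer matrix of rank 6; reducing to Smith normal form yields diagonal entries (1,1,1,1,1,1).

From H_k ≅ ker(∂_k) / im(∂_{k+1}) we obtain:

  H_0: rank C_0 − rank ∂_1 = 6 − 5 = 1, and the invariant factors of ∂_1 are all 1, so H_0 ≅ Z.
  H_1: rank ker ∂_1 − rank ∂_2 = (12 − 5) − 6 = 1, and the invariant factors of ∂_2 are all 1, so H_1 ≅ Z.
  H_2: rank ker ∂_2 − rank ∂_3 = (6 − 6) − 0 = 0, and there is no ∂_3, so H_2 ≅ 0.

H_0 ≅ Z,  H_1 ≅ Z,  H_2 = 0.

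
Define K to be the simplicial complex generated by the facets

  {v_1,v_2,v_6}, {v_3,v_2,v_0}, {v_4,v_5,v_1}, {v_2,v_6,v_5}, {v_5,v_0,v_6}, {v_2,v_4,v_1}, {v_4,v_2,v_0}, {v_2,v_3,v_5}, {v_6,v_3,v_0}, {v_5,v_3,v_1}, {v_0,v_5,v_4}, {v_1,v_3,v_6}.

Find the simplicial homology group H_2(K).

We work with the vertex ordering v_0 < v_1 < v_2 < v_3 < v_4 < v_5 < v_6. The simplices of K, each written with vertices in increasing order, are:

  0-simplices (7): [v_0], [v_1], [v_2], [v_3], [v_4], [v_5], [v_6]
  1-simplices (18): (18 of them)
  2-simplices (12): (12 of them)

giving chain groups C_0 ≅ Z^7, C_1 ≅ Z^18, C_2 ≅ Z^12.

∂_1: C_1 → C_0 maps an edge to its endpoints' difference, ∂[p,q] = q − p. For instance
  ∂[v_2,v_5] = [v_5] − [v_2].
The 7×18 boundary matrix has rank 6 and Smith normal form diag(1,1,1,1,1,1).

The boundary map ∂_2: C_2 → C_1 acts by ∂[p,q,r] = [q,r] − [p,r] + [p,q]. For instance
  ∂[v_1,v_3,v_6] = [v_3,v_6] − [v_1,v_6] + [v_1,v_3],
  ∂[v_0,v_3,v_6] = [v_3,v_6] − [v_0,v_6] + [v_0,v_3].
The 18×12 boundary matrix has rank 12 and Smith normal form diag(1,1,1,1,1,1,1,1,1,1,1,2).

Reading off H_k = ker ∂_k / im ∂_{k+1}:

  H_2: rank ker ∂_2 − rank ∂_3 = (12 − 12) − 0 = 0, and there is no ∂_3, so H_2 ≅ 0.

(K is a triangulation of the real projective plane RP^2.)

H_2 ≅ 0.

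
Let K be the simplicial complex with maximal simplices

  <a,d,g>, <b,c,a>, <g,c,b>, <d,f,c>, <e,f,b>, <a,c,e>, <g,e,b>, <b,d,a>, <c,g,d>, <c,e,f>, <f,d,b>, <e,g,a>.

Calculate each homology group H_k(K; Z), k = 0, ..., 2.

K has 7 vertices, 18 edges, 12 triangles.
rank ∂_0 = 0, rank ∂_1 = 6 ⇒ b_0 = 7 − 0 − 6 = 1; all invariant factors of ∂_1 are 1 so no torsion. So H_0 = Z.
rank ∂_1 = 6, rank ∂_2 = 12 ⇒ b_1 = 18 − 6 − 12 = 0; ∂_2 has invariant factor(s) [2] giving torsion. So H_1 = Z/2Z.
rank ∂_2 = 12, rank ∂_3 = 0 ⇒ b_2 = 12 − 12 − 0 = 0. So H_2 = 0.

H_0 = Z,  H_1 = Z/2Z,  H_2 = 0.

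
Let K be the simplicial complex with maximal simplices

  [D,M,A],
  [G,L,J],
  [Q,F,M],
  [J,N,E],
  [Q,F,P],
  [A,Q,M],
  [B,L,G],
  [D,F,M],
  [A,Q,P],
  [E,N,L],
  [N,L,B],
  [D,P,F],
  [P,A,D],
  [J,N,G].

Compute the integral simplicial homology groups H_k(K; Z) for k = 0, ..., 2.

Take the total order A < B < D < E < F < G < J < L < M < N < P < Q on the vertex set. Then K (dimension 2) consists of the simplices:

  0-simplices (12): A, B, D, E, F, G, J, L, M, N, P, Q
  1-simplices (24): AD, AM, AP, AQ, BG, BL, BN, DF, DM, DP, EJ, EL, EN, FM, FP, FQ, GJ, GL, GN, JL, JN, LN, MQ, PQ
  2-simplices (14): ADM, ADP, AMQ, APQ, BGL, BLN, DFM, DFP, EJN, ELN, FMQ, FPQ, GJL, GJN

so the chain groups are C_0 ≅ Z^12, C_1 ≅ Z^24, C_2 ≅ Z^14.

∂_1: C_1 → C_0 sends each edge [p,q] (with p < q) to q − p.
This gives a 12×24 integer matrix of rank 10; reducing to Smith normal form yields diagonal entries (1,1,1,1,1,1,1,1,1,1).

The boundary map ∂_2: C_2 → C_1 maps a triangle to the signed sum of its edges. For instance
  ∂DFP = FP − DP + DF,
  ∂EJN = JN − EN + EJ.
As a 24×14 matrix over Z this has rank 13, with invariant factors (1,1,1,1,1,1,1,1,1,1,1,1,1).

From H_k ≅ ker(∂_k) / im(∂_{k+1}) we obtain:

  H_0: rank C_0 − rank ∂_1 = 12 − 10 = 2, and the invariant factors of ∂_1 are all 1, so H_0 = Z^2.
  H_1: rank ker ∂_1 − rank ∂_2 = (24 − 10) − 13 = 1, and the invariant factors of ∂_2 are all 1, so H_1 = Z.
  H_2: rank ker ∂_2 − rank ∂_3 = (14 − 13) − 0 = 1, and there is no ∂_3, so H_2 = Z.

As a check, the Euler characteristic is 12 − 24 + 14 = 2, which agrees with 2 − 1 + 1 = 2.

H_0 ≅ Z^2,  H_1 ≅ Z,  H_2 ≅ Z.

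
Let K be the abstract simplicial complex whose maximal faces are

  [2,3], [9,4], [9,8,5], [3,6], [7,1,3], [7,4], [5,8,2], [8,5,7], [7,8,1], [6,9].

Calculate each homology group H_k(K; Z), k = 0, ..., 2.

Fix the vertex order 1 < 2 < 3 < 4 < 5 < 6 < 7 < 8 < 9 and write every simplex with vertices in increasing order. Then dim K = 2 and the simplices of K are:

  0-simplices (9): [1], [2], [3], [4], [5], [6], [7], [8], [9]
  1-simplices (16): [1,3], [1,7], [1,8], [2,3], [2,5], [2,8], [3,6], [3,7], [4,7], [4,9], [5,7], [5,8], [5,9], [6,9], [7,8], [8,9]
  2-simplices (5): [1,3,7], [1,7,8], [2,5,8], [5,7,8], [5,8,9]

giving chain groups C_0 ≅ Z^9, C_1 ≅ Z^16, C_2 ≅ Z^5.

∂_1: C_1 → C_0 maps an edge to its endpoints' difference, ∂[p,q] = q − p. For instance
  ∂[5,8] = [8] − [5].
The 9×16 boundary matrix has rank 8 and Smith normal form diag(1,1,1,1,1,1,1,1).

The boundary map ∂_2: C_2 → C_1 maps a triangle to the signed sum of its edges. For instance
  ∂[5,8,9] = [8,9] − [5,9] + [5,8],
  ∂[2,5,8] = [5,8] − [2,8] + [2,5].
This gives a 16×5 integer matrix of rank 5; reducing to Smith normal form yields diagonal entries (1,1,1,1,1).

From H_k ≅ ker(∂_k) / im(∂_{k+1}) we obtain:

  H_0: rank C_0 − rank ∂_1 = 9 − 8 = 1, and the invariant factors of ∂_1 are all 1, so H_0 ≅ Z.
  H_1: rank ker ∂_1 − rank ∂_2 = (16 − 8) − 5 = 3, and the invariant factors of ∂_2 are all 1, so H_1 ≅ Z^3.
  H_2: rank ker ∂_2 − rank ∂_3 = (5 − 5) − 0 = 0, and there is no ∂_3, so H_2 ≅ 0.

H_0 = Z,  H_1 = Z^3,  H_2 = 0.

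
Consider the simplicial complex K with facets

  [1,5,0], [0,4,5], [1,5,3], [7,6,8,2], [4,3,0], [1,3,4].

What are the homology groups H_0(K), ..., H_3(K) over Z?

We work with the vertex ordering 0 < 1 < 2 < 3 < 4 < 5 < 6 < 7 < 8. The simplices of K, each written with vertices in increasing order, are:

  0-simplices (9): [0], [1], [2], [3], [4], [5], [6], [7], [8]
  1-simplices (16): [0,1], [0,3], [0,4], [0,5], [1,3], [1,4], [1,5], [2,6], [2,7], [2,8], [3,4], [3,5], [4,5], [6,7], [6,8], [7,8]
  2-simplices (9): [0,1,5], [0,3,4], [0,4,5], [1,3,4], [1,3,5], [2,6,7], [2,6,8], [2,7,8], [6,7,8]
  3-simplices (1): [2,6,7,8]

Hence C_0 ≅ Z^9, C_1 ≅ Z^16, C_2 ≅ Z^9, C_3 ≅ Z^1.

The boundary map ∂_1: C_1 → C_0 maps an edge to its endpoints' difference, ∂[p,q] = q − p. For instance
  ∂[1,3] = [3] − [1].
The 9×16 boundary matrix has rank 7 and Smith normal form diag(1,1,1,1,1,1,1).

Boundary ∂_2: C_2 → C_1 acts by ∂[p,q,r] = [q,r] − [p,r] + [p,q]. For instance
  ∂[2,7,8] = [7,8] − [2,8] + [2,7],
  ∂[0,1,5] = [1,5] − [0,5] + [0,1].
The 16×9 boundary matrix has rank 8 and Smith normal form diag(1,1,1,1,1,1,1,1).

The boundary map ∂_3: C_3 → C_2 sends each 3-simplex σ to the alternating sum Σ_i (−1)^i (σ with its i-th vertex removed). For instance
  ∂[2,6,7,8] = [6,7,8] − [2,7,8] + [2,6,8] − [2,6,7].
This gives a 9×1 integer matrix of rank 1; reducing to Smith normal form yields diagonal entries (1).

From H_k ≅ ker(∂_k) / im(∂_{k+1}) we obtain:

  H_0: rank C_0 − rank ∂_1 = 9 − 7 = 2, and the invariant factors of ∂_1 are all 1, so H_0 ≅ Z^2.
  H_1: rank ker ∂_1 − rank ∂_2 = (16 − 7) − 8 = 1, and the invariant factors of ∂_2 are all 1, so H_1 ≅ Z.
  H_2: rank ker ∂_2 − rank ∂_3 = (9 − 8) − 1 = 0, and the invariant factors of ∂_3 are all 1, so H_2 ≅ 0.
  H_3: rank ker ∂_3 − rank ∂_4 = (1 − 1) − 0 = 0, and there is no ∂_4, so H_3 ≅ 0.

As a check, the Euler characteristic is 9 − 16 + 9 − 1 = 1, which agrees with 2 − 1 + 0 − 0 = 1.

H_0 ≅ Z^2,  H_1 ≅ Z,  H_2 = 0,  H_3 = 0.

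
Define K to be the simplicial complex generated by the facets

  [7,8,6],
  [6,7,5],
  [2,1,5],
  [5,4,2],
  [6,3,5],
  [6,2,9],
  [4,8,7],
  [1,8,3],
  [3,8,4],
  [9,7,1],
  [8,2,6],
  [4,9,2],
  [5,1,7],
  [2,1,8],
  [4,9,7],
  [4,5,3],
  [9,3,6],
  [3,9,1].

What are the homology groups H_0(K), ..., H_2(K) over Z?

Order the vertices as 1 < 2 < 3 < 4 < 5 < 6 < 7 < 8 < 9. Listing each simplex with vertices in this order, K has dimension 2 with simplices:

  0-simplices (9): [1], [2], [3], [4], [5], [6], [7], [8], [9]
  1-simplices (27): (27 of them)
  2-simplices (18): [1,2,5], [1,2,8], [1,3,8], [1,3,9], [1,5,7], [1,7,9], [2,4,5], [2,4,9], [2,6,8], [2,6,9], [3,4,5], [3,4,8], [3,5,6], [3,6,9], [4,7,8], [4,7,9], [5,6,7], [6,7,8]

Hence C_0 ≅ Z^9, C_1 ≅ Z^27, C_2 ≅ Z^18.

Boundary ∂_1: C_1 → C_0 is given by ∂[p,q] = [q] − [p].
The 9×27 boundary matrix has rank 8 and Smith normal form diag(1,1,1,1,1,1,1,1).

Boundary ∂_2: C_2 → C_1 maps a triangle to the signed sum of its edges. For instance
  ∂[1,3,8] = [3,8] − [1,8] + [1,3],
  ∂[1,7,9] = [7,9] − [1,9] + [1,7].
The 27×18 boundary matrix has rank 17 and Smith normal form diag(1,1,1,1,1,1,1,1,1,1,1,1,1,1,1,1,1).

From H_k ≅ ker(∂_k) / im(∂_{k+1}) we obtain:

  H_0: rank C_0 − rank ∂_1 = 9 − 8 = 1, and the invariant factors of ∂_1 are all 1, so H_0 ≅ Z.
  H_1: rank ker ∂_1 − rank ∂_2 = (27 − 8) − 17 = 2, and the invariant factors of ∂_2 are all 1, so H_1 ≅ Z^2.
  H_2: rank ker ∂_2 − rank ∂_3 = (18 − 17) − 0 = 1, and there is no ∂_3, so H_2 ≅ Z.

(K is a triangulation of the torus T^2.)

H_0 = Z,  H_1 = Z^2,  H_2 = Z.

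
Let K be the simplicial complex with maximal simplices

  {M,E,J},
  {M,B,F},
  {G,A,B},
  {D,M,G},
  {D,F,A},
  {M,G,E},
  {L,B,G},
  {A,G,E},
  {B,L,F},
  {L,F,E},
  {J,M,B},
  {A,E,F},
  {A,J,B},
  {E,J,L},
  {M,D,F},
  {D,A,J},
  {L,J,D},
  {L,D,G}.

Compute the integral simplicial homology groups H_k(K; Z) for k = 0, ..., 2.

K has 9 vertices, 27 edges, 18 triangles.
rank ∂_0 = 0, rank ∂_1 = 8 ⇒ b_0 = 9 − 0 − 8 = 1; all invariant factors of ∂_1 are 1 so no torsion. So H_0 ≅ Z.
rank ∂_1 = 8, rank ∂_2 = 17 ⇒ b_1 = 27 − 8 − 17 = 2; all invariant factors of ∂_2 are 1 so no torsion. So H_1 ≅ Z^2.
rank ∂_2 = 17, rank ∂_3 = 0 ⇒ b_2 = 18 − 17 − 0 = 1. So H_2 ≅ Z.

H_0 ≅ Z,  H_1 ≅ Z^2,  H_2 ≅ Z.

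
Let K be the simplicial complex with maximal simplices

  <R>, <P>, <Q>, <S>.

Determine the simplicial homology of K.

Fix the vertex order P < Q < R < S and write every simplex with vertices in increasing order. Then dim K = 0 and the simplices of K are:

  0-simplices (4): P, Q, R, S

so the chain groups are C_0 ≅ Z^4.

Now H_k = ker ∂_k / im ∂_{k+1}, so:

  H_0: rank C_0 − rank ∂_1 = 4 − 0 = 4, and there is no ∂_1, so H_0 = Z^4.

H_0 ≅ Z^4.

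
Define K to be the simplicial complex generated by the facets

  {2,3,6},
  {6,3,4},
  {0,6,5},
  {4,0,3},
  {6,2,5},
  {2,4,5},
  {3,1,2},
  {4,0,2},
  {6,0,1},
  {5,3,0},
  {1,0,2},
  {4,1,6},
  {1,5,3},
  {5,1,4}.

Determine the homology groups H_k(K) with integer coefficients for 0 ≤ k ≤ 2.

H_0 ≅ Z,  H_1 ≅ Z^2,  H_2 ≅ Z.

K has 7 vertices, 21 edges, 14 triangles.
rank ∂_0 = 0, rank ∂_1 = 6 ⇒ b_0 = 7 − 0 − 6 = 1; all invariant factors of ∂_1 are 1 so no torsion. So H_0 = Z.
rank ∂_1 = 6, rank ∂_2 = 13 ⇒ b_1 = 21 − 6 − 13 = 2; all invariant factors of ∂_2 are 1 so no torsion. So H_1 = Z^2.
rank ∂_2 = 13, rank ∂_3 = 0 ⇒ b_2 = 14 − 13 − 0 = 1. So H_2 = Z.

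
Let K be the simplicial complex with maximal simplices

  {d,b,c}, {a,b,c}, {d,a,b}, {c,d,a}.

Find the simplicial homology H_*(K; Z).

H_0 ≅ Z,  H_1 = 0,  H_2 ≅ Z.

Take the total order a < b < c < d on the vertex set. Then K (dimension 2) consists of the simplices:

  0-simplices (4): a, b, c, d
  1-simplices (6): ab, ac, ad, bc, bd, cd
  2-simplices (4): abc, abd, acd, bcd

so the chain groups are C_0 ≅ Z^4, C_1 ≅ Z^6, C_2 ≅ Z^4.

∂_1: C_1 → C_0 maps an edge to its endpoints' difference, ∂[p,q] = q − p. For instance
  ∂bd = d − b.
This gives a 4×6 integer matrix of rank 3; reducing to Smith normal form yields diagonal entries (1,1,1).

Boundary ∂_2: C_2 → C_1 sends each 2-simplex [p,q,r] to [q,r] − [p,r] + [p,q]. For instance
  ∂abd = bd − ad + ab,
  ∂acd = cd − ad + ac.
As a 6×4 matrix over Z this has rank 3, with invariant factors (1,1,1).

Computing H_k = (kernel of ∂_k) / (image of ∂_{k+1}):

  H_0: rank C_0 − rank ∂_1 = 4 − 3 = 1, and the invariant factors of ∂_1 are all 1, so H_0 = Z.
  H_1: rank ker ∂_1 − rank ∂_2 = (6 − 3) − 3 = 0, and the invariant factors of ∂_2 are all 1, so H_1 = 0.
  H_2: rank ker ∂_2 − rank ∂_3 = (4 − 3) − 0 = 1, and there is no ∂_3, so H_2 = Z.

As a check, the Euler characteristic is 4 − 6 + 4 = 2, which agrees with 1 − 0 + 1 = 2.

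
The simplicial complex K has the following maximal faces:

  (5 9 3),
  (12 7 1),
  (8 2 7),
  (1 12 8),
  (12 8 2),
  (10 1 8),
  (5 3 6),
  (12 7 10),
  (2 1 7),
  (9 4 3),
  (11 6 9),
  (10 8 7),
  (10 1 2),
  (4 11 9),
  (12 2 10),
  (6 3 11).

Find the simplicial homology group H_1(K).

H_1 ≅ Z ⊕ Z/2.

We work with the vertex ordering 1 < 2 < 3 < 4 < 5 < 6 < 7 < 8 < 9 < 10 < 11 < 12. The simplices of K, each written with vertices in increasing order, are:

  0-simplices (12): [1], [2], [3], [4], [5], [6], [7], [8], [9], [10], [11], [12]
  1-simplices (27): (27 of them)
  2-simplices (16): [1,2,7], [1,2,10], [1,7,12], [1,8,10], [1,8,12], [2,7,8], [2,8,12], [2,10,12], [3,4,9], [3,5,6], [3,5,9], [3,6,11], [4,9,11], [6,9,11], [7,8,10], [7,10,12]

giving chain groups C_0 ≅ Z^12, C_1 ≅ Z^27, C_2 ≅ Z^16.

Boundary ∂_1: C_1 → C_0 sends each edge [p,q] (with p < q) to q − p. For instance
  ∂[3,9] = [9] − [3].
This gives a 12×27 integer matrix of rank 10; reducing to Smith normal form yields diagonal entries (1,1,1,1,1,1,1,1,1,1).

∂_2: C_2 → C_1 sends each 2-simplex [p,q,r] to [q,r] − [p,r] + [p,q]. For instance
  ∂[1,2,7] = [2,7] − [1,7] + [1,2],
  ∂[2,10,12] = [10,12] − [2,12] + [2,10].
The 27×16 boundary matrix has rank 16 and Smith normal form diag(1,1,1,1,1,1,1,1,1,1,1,1,1,1,1,2).

Reading off H_k = ker ∂_k / im ∂_{k+1}:

  H_1: rank ker ∂_1 − rank ∂_2 = (27 − 10) − 16 = 1, and ∂_2 has invariant factor 2 > 1, so H_1 ≅ Z ⊕ Z/2.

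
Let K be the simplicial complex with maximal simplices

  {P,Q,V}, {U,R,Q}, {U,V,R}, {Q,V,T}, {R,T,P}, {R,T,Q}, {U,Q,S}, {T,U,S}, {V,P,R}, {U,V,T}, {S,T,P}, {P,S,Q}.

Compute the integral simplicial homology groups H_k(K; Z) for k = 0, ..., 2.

K has 7 vertices, 18 edges, 12 triangles.
rank ∂_0 = 0, rank ∂_1 = 6 ⇒ b_0 = 7 − 0 − 6 = 1; all invariant factors of ∂_1 are 1 so no torsion. So H_0 = Z.
rank ∂_1 = 6, rank ∂_2 = 12 ⇒ b_1 = 18 − 6 − 12 = 0; ∂_2 has invariant factor(s) [2] giving torsion. So H_1 = Z/2.
rank ∂_2 = 12, rank ∂_3 = 0 ⇒ b_2 = 12 − 12 − 0 = 0. So H_2 = 0.

H_0 = Z,  H_1 = Z/2,  H_2 = 0.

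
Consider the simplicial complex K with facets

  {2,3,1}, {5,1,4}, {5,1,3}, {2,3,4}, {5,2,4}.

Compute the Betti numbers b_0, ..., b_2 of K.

b_0 = 1, b_1 = 1, b_2 = 0.

K has 5 vertices, 10 edges, 5 triangles.
rank ∂_0 = 0, rank ∂_1 = 4 ⇒ b_0 = 5 − 0 − 4 = 1; all invariant factors of ∂_1 are 1 so no torsion. So H_0 ≅ Z.
rank ∂_1 = 4, rank ∂_2 = 5 ⇒ b_1 = 10 − 4 − 5 = 1; all invariant factors of ∂_2 are 1 so no torsion. So H_1 ≅ Z.
rank ∂_2 = 5, rank ∂_3 = 0 ⇒ b_2 = 5 − 5 − 0 = 0. So H_2 ≅ 0.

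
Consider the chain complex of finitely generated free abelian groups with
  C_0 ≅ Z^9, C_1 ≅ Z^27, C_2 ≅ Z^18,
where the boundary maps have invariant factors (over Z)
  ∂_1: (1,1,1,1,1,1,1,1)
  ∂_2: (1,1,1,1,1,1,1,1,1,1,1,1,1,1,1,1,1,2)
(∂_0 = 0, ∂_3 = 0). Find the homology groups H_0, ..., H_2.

H_0 = Z,  H_1 = Z ⊕ Z/2,  H_2 = 0.

H_0: b_0 = 9 − 0 − 8 = 1; torsion from ∂_1 factors > 1: none. So H_0 = Z.
H_1: b_1 = 27 − 8 − 18 = 1; torsion from ∂_2 factors > 1: [2]. So H_1 = Z ⊕ Z/2.
H_2: b_2 = 18 − 18 − 0 = 0; torsion from ∂_3 factors > 1: none. So H_2 = 0.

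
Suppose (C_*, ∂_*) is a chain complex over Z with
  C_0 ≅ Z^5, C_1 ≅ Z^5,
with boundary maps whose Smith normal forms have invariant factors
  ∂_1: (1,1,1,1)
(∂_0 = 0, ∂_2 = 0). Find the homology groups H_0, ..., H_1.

H_0: b_0 = 5 − 0 − 4 = 1; torsion from ∂_1 factors > 1: none. So H_0 ≅ Z.
H_1: b_1 = 5 − 4 − 0 = 1; torsion from ∂_2 factors > 1: none. So H_1 ≅ Z.

H_0 ≅ Z,  H_1 ≅ Z.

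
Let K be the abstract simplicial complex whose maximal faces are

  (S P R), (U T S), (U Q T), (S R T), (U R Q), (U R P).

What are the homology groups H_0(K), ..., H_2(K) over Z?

H_0 ≅ Z,  H_1 ≅ Z,  H_2 = 0.

Order the vertices as P < Q < R < S < T < U. Listing each simplex with vertices in this order, K has dimension 2 with simplices:

  0-simplices (6): P, Q, R, S, T, U
  1-simplices (12): PR, PS, PU, QR, QT, QU, RS, RT, RU, ST, SU, TU
  2-simplices (6): PRS, PRU, QRU, QTU, RST, STU

so the chain groups are C_0 ≅ Z^6, C_1 ≅ Z^12, C_2 ≅ Z^6.

Boundary ∂_1: C_1 → C_0 sends each edge [p,q] (with p < q) to q − p.
This gives a 6×12 integer matrix of rank 5; reducing to Smith normal form yields diagonal entries (1,1,1,1,1).

Boundary ∂_2: C_2 → C_1 maps a triangle to the signed sum of its edges. For instance
  ∂STU = TU − SU + ST,
  ∂RST = ST − RT + RS.
As a 12×6 matrix over Z this has rank 6, with invariant factors (1,1,1,1,1,1).

Now H_k = ker ∂_k / im ∂_{k+1}, so:

  H_0: rank C_0 − rank ∂_1 = 6 − 5 = 1, and the invariant factors of ∂_1 are all 1, so H_0 ≅ Z.
  H_1: rank ker ∂_1 − rank ∂_2 = (12 − 5) − 6 = 1, and the invariant factors of ∂_2 are all 1, so H_1 ≅ Z.
  H_2: rank ker ∂_2 − rank ∂_3 = (6 − 6) − 0 = 0, and there is no ∂_3, so H_2 ≅ 0.

As a check, the Euler characteristic is 6 − 12 + 6 = 0, which agrees with 1 − 1 + 0 = 0.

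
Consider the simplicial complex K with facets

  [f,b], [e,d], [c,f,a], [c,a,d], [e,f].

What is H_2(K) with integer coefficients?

H_2 = 0.

We work with the vertex ordering a < b < c < d < e < f. The simplices of K, each written with vertices in increasing order, are:

  0-simplices (6): a, b, c, d, e, f
  1-simplices (8): ac, ad, af, bf, cd, cf, de, ef
  2-simplices (2): acd, acf

giving chain groups C_0 ≅ Z^6, C_1 ≅ Z^8, C_2 ≅ Z^2.

∂_1: C_1 → C_0 sends each edge [p,q] (with p < q) to q − p.
This gives a 6×8 integer matrix of rank 5; reducing to Smith normal form yields diagonal entries (1,1,1,1,1).

Boundary ∂_2: C_2 → C_1 maps a triangle to the signed sum of its edges. For instance
  ∂acf = cf − af + ac,
  ∂acd = cd − ad + ac.
As a 8×2 matrix over Z this has rank 2, with invariant factors (1,1).

From H_k ≅ ker(∂_k) / im(∂_{k+1}) we obtain:

  H_2: rank ker ∂_2 − rank ∂_3 = (2 − 2) − 0 = 0, and there is no ∂_3, so H_2 ≅ 0.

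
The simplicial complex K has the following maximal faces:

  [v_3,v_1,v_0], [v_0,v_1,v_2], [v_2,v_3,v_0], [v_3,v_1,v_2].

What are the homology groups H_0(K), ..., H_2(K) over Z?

H_0 ≅ Z,  H_1 = 0,  H_2 ≅ Z.

Take the total order v_0 < v_1 < v_2 < v_3 on the vertex set. Then K (dimension 2) consists of the simplices:

  0-simplices (4): [v_0], [v_1], [v_2], [v_3]
  1-simplices (6): [v_0,v_1], [v_0,v_2], [v_0,v_3], [v_1,v_2], [v_1,v_3], [v_2,v_3]
  2-simplices (4): [v_0,v_1,v_2], [v_0,v_1,v_3], [v_0,v_2,v_3], [v_1,v_2,v_3]

Hence C_0 ≅ Z^4, C_1 ≅ Z^6, C_2 ≅ Z^4.

The boundary map ∂_1: C_1 → C_0 is given by ∂[p,q] = [q] − [p].
This gives a 4×6 integer matrix of rank 3; reducing to Smith normal form yields diagonal entries (1,1,1).

Boundary ∂_2: C_2 → C_1 acts by ∂[p,q,r] = [q,r] − [p,r] + [p,q]. For instance
  ∂[v_1,v_2,v_3] = [v_2,v_3] − [v_1,v_3] + [v_1,v_2],
  ∂[v_0,v_2,v_3] = [v_2,v_3] − [v_0,v_3] + [v_0,v_2].
The 6×4 boundary matrix has rank 3 and Smith normal form diag(1,1,1).

Now H_k = ker ∂_k / im ∂_{k+1}, so:

  H_0: rank C_0 − rank ∂_1 = 4 − 3 = 1, and the invariant factors of ∂_1 are all 1, so H_0 = Z.
  H_1: rank ker ∂_1 − rank ∂_2 = (6 − 3) − 3 = 0, and the invariant factors of ∂_2 are all 1, so H_1 = 0.
  H_2: rank ker ∂_2 − rank ∂_3 = (4 − 3) − 0 = 1, and there is no ∂_3, so H_2 = Z.

As a check, the Euler characteristic is 4 − 6 + 4 = 2, which agrees with 1 − 0 + 1 = 2.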